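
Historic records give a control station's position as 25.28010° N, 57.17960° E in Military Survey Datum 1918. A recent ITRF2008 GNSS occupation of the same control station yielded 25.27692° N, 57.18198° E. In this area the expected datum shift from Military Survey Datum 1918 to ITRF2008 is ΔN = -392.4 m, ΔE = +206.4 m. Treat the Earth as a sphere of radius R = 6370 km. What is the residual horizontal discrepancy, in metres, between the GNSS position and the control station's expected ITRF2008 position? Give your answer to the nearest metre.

Observed coordinate differences: Δφ = -0.00318°, Δλ = +0.00238°.
Converting to metres (1° lat = 111177 m, cos φ = 0.904231): observed ΔN = -353.5 m, observed ΔE = 239.3 m.
Subtracting the expected shift leaves a residual of -353.5 − (-392.4) = 38.9 m north and 239.3 − (206.4) = 32.9 m east.
Residual distance = √(38.9² + 32.9²) = 50.9 m.

51 m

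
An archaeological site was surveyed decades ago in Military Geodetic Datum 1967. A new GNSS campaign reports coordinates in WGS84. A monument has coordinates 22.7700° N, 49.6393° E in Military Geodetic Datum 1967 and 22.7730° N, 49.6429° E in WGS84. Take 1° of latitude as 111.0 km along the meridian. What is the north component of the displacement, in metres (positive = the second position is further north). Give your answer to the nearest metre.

ΔN = 333 m

Δφ = 22.7730° − 22.7700° = +0.0030°; Δλ = 49.6429° − 49.6393° = +0.0036°.
ΔN = Δφ × 111000 = 333.0 m; ΔE = Δλ × 111000 × cos(22.7700°) = +0.0036 × 111000 × 0.922066 = 368.5 m.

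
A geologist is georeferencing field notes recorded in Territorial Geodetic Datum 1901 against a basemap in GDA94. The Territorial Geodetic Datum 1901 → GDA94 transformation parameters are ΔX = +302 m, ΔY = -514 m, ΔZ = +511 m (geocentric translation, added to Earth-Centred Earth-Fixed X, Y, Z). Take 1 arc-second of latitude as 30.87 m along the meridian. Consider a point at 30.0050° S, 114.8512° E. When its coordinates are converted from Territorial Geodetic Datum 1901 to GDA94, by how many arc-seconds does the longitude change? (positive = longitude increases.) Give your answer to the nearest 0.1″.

Δλ = -2.2″

sin φ = -0.500076, cos φ = 0.865982, sin λ = 0.907402, cos λ = -0.420263.
East component: ΔE = −sin λ·ΔX + cos λ·ΔY = −(0.907402)(302) + (-0.420263)(-514) = -58.02 m.
1° of latitude spans 3600 × 30.87 = 111132 m; at latitude φ, 1° of longitude spans that × cos φ = 96238.3 m, so Δλ = -58.02 / 96238.3 × 3600 = -2.170″.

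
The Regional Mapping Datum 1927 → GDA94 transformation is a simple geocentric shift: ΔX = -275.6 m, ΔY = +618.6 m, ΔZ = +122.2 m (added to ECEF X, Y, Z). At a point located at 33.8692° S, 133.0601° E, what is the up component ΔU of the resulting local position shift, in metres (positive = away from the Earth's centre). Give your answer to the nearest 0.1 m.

At φ = -33.8692°, λ = 133.0601°: sin φ = -0.557299, cos φ = 0.830312, sin λ = 0.730638, cos λ = -0.682765.
ΔU = cos φ cos λ·ΔX + cos φ sin λ·ΔY + sin φ·ΔZ = (0.830312)(-0.682765)(-275.6) + (0.830312)(0.730638)(618.6) + (-0.557299)(122.2) = 463.42 m.

ΔU = 463.4 m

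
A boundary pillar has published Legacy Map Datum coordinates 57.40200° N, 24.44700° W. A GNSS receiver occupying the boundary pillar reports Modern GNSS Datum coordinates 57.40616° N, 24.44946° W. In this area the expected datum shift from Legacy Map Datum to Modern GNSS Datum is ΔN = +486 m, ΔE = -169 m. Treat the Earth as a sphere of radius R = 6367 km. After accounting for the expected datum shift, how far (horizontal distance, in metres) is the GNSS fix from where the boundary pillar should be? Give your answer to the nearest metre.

32 m

Observed coordinate differences: Δφ = +0.00416°, Δλ = -0.00246°.
Converting to metres (1° lat = 111125 m, cos φ = 0.538741): observed ΔN = 462.3 m, observed ΔE = -147.3 m.
Subtracting the expected shift leaves a residual of 462.3 − (486) = -23.7 m north and -147.3 − (-169) = 21.7 m east.
Residual distance = √((-23.7)² + 21.7²) = 32.2 m.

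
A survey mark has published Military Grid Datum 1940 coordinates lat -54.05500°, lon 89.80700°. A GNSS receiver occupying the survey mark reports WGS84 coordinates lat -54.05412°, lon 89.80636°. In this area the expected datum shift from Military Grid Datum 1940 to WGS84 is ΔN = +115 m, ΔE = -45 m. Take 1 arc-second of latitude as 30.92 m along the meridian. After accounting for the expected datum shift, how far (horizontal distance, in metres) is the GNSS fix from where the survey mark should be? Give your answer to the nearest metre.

17 m

Observed coordinate differences: Δφ = +0.00088°, Δλ = -0.00064°.
Converting to metres (1° lat = 111312 m, cos φ = 0.587008): observed ΔN = 98.0 m, observed ΔE = -41.8 m.
Subtracting the expected shift leaves a residual of 98.0 − (115) = -17.0 m north and -41.8 − (-45) = 3.2 m east.
Residual distance = √((-17.0)² + 3.2²) = 17.3 m.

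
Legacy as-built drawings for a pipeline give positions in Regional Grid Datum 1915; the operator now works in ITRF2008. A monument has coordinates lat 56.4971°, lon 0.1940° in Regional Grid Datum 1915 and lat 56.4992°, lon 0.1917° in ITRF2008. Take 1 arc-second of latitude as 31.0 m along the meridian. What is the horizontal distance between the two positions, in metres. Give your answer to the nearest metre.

Δφ = 56.4992° − 56.4971° = +0.0021°; Δλ = 0.1917° − 0.1940° = -0.0023°.
1° of latitude = 3600 × 31.00 = 111600 m.
ΔN = Δφ × 111600 = 234.4 m; ΔE = Δλ × 111600 × cos(56.4971°) = -0.0023 × 111600 × 0.551979 = -141.7 m.
Distance = √(ΔE² + ΔN²) = √((-141.7)² + 234.4²) = 273.9 m.

274 m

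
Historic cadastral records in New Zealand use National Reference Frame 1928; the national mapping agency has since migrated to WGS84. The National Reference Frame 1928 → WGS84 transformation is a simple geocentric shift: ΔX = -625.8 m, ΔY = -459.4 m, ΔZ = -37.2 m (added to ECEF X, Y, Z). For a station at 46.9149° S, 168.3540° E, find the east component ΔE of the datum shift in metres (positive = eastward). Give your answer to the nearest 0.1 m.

At φ = -46.9149°, λ = 168.3540°: sin φ = -0.730340, cos φ = 0.683084, sin λ = 0.201864, cos λ = -0.979413.
ΔE = −sin λ·ΔX + cos λ·ΔY = −(0.201864)·(-625.8) + (-0.979413)·(-459.4) = 576.27 m.

ΔE = 576.3 m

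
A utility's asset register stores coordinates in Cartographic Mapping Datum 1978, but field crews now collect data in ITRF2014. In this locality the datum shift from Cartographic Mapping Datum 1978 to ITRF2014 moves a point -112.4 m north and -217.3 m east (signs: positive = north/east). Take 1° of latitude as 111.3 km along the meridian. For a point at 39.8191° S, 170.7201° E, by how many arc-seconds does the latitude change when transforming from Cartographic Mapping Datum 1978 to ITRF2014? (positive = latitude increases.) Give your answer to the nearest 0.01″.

1° of latitude = 111.3 km, so Δφ = -112.4 / 111300 = -0.0010099° = -3.636″.

Δφ = -3.64″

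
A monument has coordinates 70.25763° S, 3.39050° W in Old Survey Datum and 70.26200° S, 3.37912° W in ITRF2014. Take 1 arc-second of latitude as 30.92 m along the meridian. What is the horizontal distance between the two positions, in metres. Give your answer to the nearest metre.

648 m

Δφ = -70.26200° − -70.25763° = -0.00437°; Δλ = -3.37912° − -3.39050° = +0.01138°.
1° of latitude = 3600 × 30.92 = 111312 m.
ΔN = Δφ × 111312 = -486.4 m; ΔE = Δλ × 111312 × cos(-70.25763°) = +0.01138 × 111312 × 0.337791 = 427.9 m.
Distance = √(ΔE² + ΔN²) = √(427.9² + (-486.4)²) = 647.8 m.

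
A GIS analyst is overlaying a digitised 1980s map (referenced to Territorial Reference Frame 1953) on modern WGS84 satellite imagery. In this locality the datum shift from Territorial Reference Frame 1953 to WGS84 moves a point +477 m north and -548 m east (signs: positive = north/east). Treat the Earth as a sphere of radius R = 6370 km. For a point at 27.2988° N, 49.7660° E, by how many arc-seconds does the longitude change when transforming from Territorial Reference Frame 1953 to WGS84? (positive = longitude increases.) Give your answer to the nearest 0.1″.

At latitude 27.2988°, cos φ = 0.888627.
One radian of longitude at latitude φ spans R cos φ, so Δλ = ΔE / (R cos φ) = -548.0 / (6370000 × 0.888627) = -9.6810e-05 rad = -19.969″.

Δλ = -20.0″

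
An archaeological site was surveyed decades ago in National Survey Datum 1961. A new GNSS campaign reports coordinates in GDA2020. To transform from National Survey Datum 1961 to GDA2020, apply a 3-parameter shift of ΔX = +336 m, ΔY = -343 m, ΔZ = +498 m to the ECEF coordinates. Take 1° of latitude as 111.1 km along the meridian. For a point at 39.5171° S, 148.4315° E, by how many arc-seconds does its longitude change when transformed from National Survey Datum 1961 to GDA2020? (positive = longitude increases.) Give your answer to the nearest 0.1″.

Δλ = 4.9″

sin φ = -0.636308, cos φ = 0.771435, sin λ = 0.523518, cos λ = -0.852015.
East component: ΔE = −sin λ·ΔX + cos λ·ΔY = −(0.523518)(336) + (-0.852015)(-343) = 116.34 m.
1° of latitude spans 111100 m; at latitude φ, 1° of longitude spans that × cos φ = 85706.4 m, so Δλ = 116.34 / 85706.4 × 3600 = 4.887″.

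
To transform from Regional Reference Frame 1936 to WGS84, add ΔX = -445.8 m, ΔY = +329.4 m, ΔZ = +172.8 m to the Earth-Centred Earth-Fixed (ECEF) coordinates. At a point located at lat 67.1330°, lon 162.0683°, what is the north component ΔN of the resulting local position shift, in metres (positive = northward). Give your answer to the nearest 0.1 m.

At φ = 67.1330°, λ = 162.0683°: sin φ = 0.921409, cos φ = 0.388593, sin λ = 0.307883, cos λ = -0.951424.
ΔN = −sin φ cos λ·ΔX − sin φ sin λ·ΔY + cos φ·ΔZ = −(0.921409)(-0.951424)(-445.8) − (0.921409)(0.307883)(329.4) + (0.388593)(172.8) = -417.11 m.

ΔN = -417.1 m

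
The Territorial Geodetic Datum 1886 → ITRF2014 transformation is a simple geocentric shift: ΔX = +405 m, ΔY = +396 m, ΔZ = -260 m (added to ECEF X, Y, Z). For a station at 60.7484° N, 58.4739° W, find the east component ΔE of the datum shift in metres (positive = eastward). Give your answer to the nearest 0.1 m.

The local east axis at (φ, λ) is (−sin λ, cos λ, 0), so ΔE = −sin(-58.4739°)·405 + cos(-58.4739°)·396 = 552.29 m.

ΔE = 552.3 m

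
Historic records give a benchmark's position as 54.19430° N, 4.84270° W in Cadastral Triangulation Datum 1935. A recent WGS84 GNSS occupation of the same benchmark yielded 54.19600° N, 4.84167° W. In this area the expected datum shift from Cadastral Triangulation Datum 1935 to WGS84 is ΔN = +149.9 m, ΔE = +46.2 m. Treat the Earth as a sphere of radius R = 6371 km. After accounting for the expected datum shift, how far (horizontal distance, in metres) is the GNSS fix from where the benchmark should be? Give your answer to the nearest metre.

44 m

Observed coordinate differences: Δφ = +0.00170°, Δλ = +0.00103°.
Converting to metres (1° lat = 111195 m, cos φ = 0.585038): observed ΔN = 189.0 m, observed ΔE = 67.0 m.
Subtracting the expected shift leaves a residual of 189.0 − (149.9) = 39.1 m north and 67.0 − (46.2) = 20.8 m east.
Residual distance = √(39.1² + 20.8²) = 44.3 m.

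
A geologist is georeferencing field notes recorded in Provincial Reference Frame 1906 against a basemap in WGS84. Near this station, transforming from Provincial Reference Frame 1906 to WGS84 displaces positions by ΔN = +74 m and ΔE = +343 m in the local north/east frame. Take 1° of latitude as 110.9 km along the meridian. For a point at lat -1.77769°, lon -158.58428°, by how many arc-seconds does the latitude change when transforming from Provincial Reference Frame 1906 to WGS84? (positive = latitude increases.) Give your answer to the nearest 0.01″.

1° of latitude = 110.9 km, so Δφ = 74.0 / 110900 = 0.0006673° = 2.402″.

Δφ = 2.40″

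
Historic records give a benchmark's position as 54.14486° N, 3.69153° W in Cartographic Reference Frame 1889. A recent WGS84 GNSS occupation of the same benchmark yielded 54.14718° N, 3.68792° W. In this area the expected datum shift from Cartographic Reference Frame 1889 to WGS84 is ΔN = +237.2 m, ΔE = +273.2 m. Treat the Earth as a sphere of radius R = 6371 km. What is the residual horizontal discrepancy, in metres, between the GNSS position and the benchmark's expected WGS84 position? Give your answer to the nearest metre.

Observed coordinate differences: Δφ = +0.00232°, Δλ = +0.00361°.
Converting to metres (1° lat = 111195 m, cos φ = 0.585738): observed ΔN = 258.0 m, observed ΔE = 235.1 m.
Subtracting the expected shift leaves a residual of 258.0 − (237.2) = 20.8 m north and 235.1 − (273.2) = -38.1 m east.
Residual distance = √(20.8² + (-38.1)²) = 43.4 m.

43 m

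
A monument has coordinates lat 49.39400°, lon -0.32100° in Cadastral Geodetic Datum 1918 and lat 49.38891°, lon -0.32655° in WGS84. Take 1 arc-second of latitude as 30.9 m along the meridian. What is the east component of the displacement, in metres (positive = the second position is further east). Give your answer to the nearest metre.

ΔE = -402 m

Δφ = 49.38891° − 49.39400° = -0.00509°; Δλ = -0.32655° − -0.32100° = -0.00555°.
1° of latitude = 3600 × 30.90 = 111240 m.
ΔN = Δφ × 111240 = -566.2 m; ΔE = Δλ × 111240 × cos(49.39400°) = -0.00555 × 111240 × 0.650854 = -401.8 m.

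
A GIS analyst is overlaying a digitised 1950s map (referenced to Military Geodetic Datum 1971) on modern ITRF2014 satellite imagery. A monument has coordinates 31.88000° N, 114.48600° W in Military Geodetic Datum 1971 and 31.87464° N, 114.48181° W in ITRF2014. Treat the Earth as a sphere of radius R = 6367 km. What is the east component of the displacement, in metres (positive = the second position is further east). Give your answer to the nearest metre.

Δφ = 31.87464° − 31.88000° = -0.00536°; Δλ = -114.48181° − -114.48600° = +0.00419°.
1° along a meridian = πR/180 = 111125 m.
ΔN = Δφ × 111125 = -595.6 m; ΔE = Δλ × 111125 × cos(31.88000°) = +0.00419 × 111125 × 0.849156 = 395.4 m.

ΔE = 395 m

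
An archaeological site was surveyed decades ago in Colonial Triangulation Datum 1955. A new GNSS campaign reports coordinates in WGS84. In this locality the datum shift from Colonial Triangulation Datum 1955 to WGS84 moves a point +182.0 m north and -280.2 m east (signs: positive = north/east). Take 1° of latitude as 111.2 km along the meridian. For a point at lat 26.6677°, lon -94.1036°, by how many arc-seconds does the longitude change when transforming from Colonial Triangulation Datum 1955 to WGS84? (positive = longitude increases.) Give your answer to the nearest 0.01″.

Δλ = -10.15″

At latitude 26.6677°, cos φ = 0.893625.
1° of longitude at this latitude = 111.2 × cos φ = 99.37 km, so Δλ = -280.2 / 99371.0 = -0.0028197° = -10.151″.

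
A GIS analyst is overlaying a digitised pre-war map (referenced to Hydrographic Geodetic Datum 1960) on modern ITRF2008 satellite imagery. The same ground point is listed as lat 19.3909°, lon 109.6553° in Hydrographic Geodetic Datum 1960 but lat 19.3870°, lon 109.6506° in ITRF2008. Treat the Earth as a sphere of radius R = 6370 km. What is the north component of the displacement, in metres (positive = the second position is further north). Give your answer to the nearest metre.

Δφ = 19.3870° − 19.3909° = -0.0039°; Δλ = 109.6506° − 109.6553° = -0.0047°.
1° along a meridian = πR/180 = 111177 m.
ΔN = Δφ × 111177 = -433.6 m; ΔE = Δλ × 111177 × cos(19.3909°) = -0.0047 × 111177 × 0.943275 = -492.9 m.

ΔN = -434 m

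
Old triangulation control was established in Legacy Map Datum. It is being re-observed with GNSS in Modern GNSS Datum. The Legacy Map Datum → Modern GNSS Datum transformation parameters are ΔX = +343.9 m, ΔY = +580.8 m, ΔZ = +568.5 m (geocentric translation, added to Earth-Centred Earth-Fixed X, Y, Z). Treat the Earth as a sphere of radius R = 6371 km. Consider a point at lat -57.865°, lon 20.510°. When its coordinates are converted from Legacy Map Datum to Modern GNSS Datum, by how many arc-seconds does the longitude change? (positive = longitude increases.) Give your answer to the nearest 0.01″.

sin φ = -0.846797, cos φ = 0.531916, sin λ = 0.350371, cos λ = 0.936611.
East component: ΔE = −sin λ·ΔX + cos λ·ΔY = −(0.350371)(343.9) + (0.936611)(580.8) = 423.49 m.
1° of latitude spans πR/180 = 111195 m; at latitude φ, 1° of longitude spans that × cos φ = 59146.4 m, so Δλ = 423.49 / 59146.4 × 3600 = 25.776″.

Δλ = 25.78″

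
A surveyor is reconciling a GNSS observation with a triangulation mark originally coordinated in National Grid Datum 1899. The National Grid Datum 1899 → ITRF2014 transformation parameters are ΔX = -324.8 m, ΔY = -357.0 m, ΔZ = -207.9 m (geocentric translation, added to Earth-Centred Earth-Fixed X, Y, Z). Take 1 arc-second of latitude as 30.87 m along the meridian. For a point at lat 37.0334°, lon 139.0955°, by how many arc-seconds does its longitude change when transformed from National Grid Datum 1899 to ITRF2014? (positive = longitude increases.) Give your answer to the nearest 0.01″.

Δλ = 19.58″

sin φ = 0.602280, cos φ = 0.798285, sin λ = 0.654800, cos λ = -0.755802.
East component: ΔE = −sin λ·ΔX + cos λ·ΔY = −(0.654800)(-324.8) + (-0.755802)(-357.0) = 482.50 m.
1° of latitude spans 3600 × 30.87 = 111132 m; at latitude φ, 1° of longitude spans that × cos φ = 88715.0 m, so Δλ = 482.50 / 88715.0 × 3600 = 19.580″.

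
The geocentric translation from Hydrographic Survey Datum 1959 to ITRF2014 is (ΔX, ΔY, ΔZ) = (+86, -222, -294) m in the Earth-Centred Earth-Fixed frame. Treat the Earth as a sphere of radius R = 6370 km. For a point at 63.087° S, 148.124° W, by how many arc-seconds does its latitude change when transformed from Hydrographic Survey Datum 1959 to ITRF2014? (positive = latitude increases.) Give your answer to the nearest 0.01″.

sin φ = -0.891695, cos φ = 0.452637, sin λ = -0.528083, cos λ = -0.849193.
North component: ΔN = −sin φ cos λ·ΔX − sin φ sin λ·ΔY + cos φ·ΔZ = −(-0.891695)(-0.849193)(86) − (-0.891695)(-0.528083)(-222) + (0.452637)(-294) = -93.66 m.
1° of latitude spans πR/180 = 111177 m, so Δφ = -93.66 / 111177 × 3600 = -3.033″.

Δφ = -3.03″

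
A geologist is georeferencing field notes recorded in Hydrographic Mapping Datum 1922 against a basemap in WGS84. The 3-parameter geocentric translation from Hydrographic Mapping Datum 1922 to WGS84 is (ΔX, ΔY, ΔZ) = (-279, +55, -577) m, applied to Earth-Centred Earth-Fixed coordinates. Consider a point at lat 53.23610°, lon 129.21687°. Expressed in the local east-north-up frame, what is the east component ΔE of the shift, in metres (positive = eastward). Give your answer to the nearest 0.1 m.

ΔE = 181.4 m

The local east axis at (φ, λ) is (−sin λ, cos λ, 0), so ΔE = −sin(129.21687°)·(-279) + cos(129.21687°)·55 = 181.38 m.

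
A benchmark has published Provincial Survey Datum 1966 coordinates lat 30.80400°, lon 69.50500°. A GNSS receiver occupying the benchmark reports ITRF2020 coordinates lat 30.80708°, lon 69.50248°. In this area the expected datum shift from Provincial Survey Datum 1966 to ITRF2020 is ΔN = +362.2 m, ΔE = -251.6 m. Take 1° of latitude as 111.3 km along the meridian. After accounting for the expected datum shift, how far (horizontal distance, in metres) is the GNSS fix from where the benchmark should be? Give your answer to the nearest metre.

Observed coordinate differences: Δφ = +0.00308°, Δλ = -0.00252°.
Converting to metres (1° lat = 111300 m, cos φ = 0.858924): observed ΔN = 342.8 m, observed ΔE = -240.9 m.
Subtracting the expected shift leaves a residual of 342.8 − (362.2) = -19.4 m north and -240.9 − (-251.6) = 10.7 m east.
Residual distance = √((-19.4)² + 10.7²) = 22.1 m.

22 m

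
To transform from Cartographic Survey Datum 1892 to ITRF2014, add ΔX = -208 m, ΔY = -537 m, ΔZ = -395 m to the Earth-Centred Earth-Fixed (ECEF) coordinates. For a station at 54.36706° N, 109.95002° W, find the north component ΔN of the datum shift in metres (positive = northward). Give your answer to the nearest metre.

ΔN = -698 m

At φ = 54.36706°, λ = -109.95002°: sin φ = 0.812766, cos φ = 0.582590, sin λ = -0.939991, cos λ = -0.341200.
ΔN = −sin φ cos λ·ΔX − sin φ sin λ·ΔY + cos φ·ΔZ = −(0.812766)(-0.341200)(-208) − (0.812766)(-0.939991)(-537) + (0.582590)(-395) = -698.07 m.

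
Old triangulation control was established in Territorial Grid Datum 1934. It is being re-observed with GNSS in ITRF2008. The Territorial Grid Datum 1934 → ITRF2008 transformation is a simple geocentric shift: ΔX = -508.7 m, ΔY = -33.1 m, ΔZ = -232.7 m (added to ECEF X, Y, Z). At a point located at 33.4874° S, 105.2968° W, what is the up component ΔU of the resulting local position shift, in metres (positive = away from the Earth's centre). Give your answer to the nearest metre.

ΔU = 267 m

At φ = -33.4874°, λ = -105.2968°: sin φ = -0.551754, cos φ = 0.834007, sin λ = -0.964572, cos λ = -0.263819.
ΔU = cos φ cos λ·ΔX + cos φ sin λ·ΔY + sin φ·ΔZ = (0.834007)(-0.263819)(-508.7) + (0.834007)(-0.964572)(-33.1) + (-0.551754)(-232.7) = 266.95 m.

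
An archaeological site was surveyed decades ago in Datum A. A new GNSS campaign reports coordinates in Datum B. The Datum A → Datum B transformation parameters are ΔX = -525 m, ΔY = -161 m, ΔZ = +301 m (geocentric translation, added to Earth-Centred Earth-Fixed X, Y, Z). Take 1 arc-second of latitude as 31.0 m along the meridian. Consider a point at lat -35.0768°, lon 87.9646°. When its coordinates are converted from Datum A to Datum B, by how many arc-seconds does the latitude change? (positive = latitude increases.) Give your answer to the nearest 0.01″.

sin φ = -0.574674, cos φ = 0.818382, sin λ = 0.999369, cos λ = 0.035517.
North component: ΔN = −sin φ cos λ·ΔX − sin φ sin λ·ΔY + cos φ·ΔZ = −(-0.574674)(0.035517)(-525) − (-0.574674)(0.999369)(-161) + (0.818382)(301) = 143.15 m.
1° of latitude spans 3600 × 31.00 = 111600 m, so Δφ = 143.15 / 111600 × 3600 = 4.618″.

Δφ = 4.62″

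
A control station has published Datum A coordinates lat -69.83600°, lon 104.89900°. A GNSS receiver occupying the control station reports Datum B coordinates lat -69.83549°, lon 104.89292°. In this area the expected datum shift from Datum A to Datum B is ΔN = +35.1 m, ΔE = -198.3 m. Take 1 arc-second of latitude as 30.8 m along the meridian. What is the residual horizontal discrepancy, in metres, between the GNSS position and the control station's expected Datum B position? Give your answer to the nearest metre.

Observed coordinate differences: Δφ = +0.00051°, Δλ = -0.00608°.
Converting to metres (1° lat = 110880 m, cos φ = 0.344708): observed ΔN = 56.5 m, observed ΔE = -232.4 m.
Subtracting the expected shift leaves a residual of 56.5 − (35.1) = 21.4 m north and -232.4 − (-198.3) = -34.1 m east.
Residual distance = √(21.4² + (-34.1)²) = 40.3 m.

40 m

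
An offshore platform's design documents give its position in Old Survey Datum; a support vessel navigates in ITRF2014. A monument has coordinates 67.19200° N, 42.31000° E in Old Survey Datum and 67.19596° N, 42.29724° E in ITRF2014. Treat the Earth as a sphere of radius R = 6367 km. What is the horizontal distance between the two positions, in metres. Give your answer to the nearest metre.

704 m

Δφ = 67.19596° − 67.19200° = +0.00396°; Δλ = 42.29724° − 42.31000° = -0.01276°.
1° along a meridian = πR/180 = 111125 m.
ΔN = Δφ × 111125 = 440.1 m; ΔE = Δλ × 111125 × cos(67.19200°) = -0.01276 × 111125 × 0.387644 = -549.7 m.
Distance = √(ΔE² + ΔN²) = √((-549.7)² + 440.1²) = 704.1 m.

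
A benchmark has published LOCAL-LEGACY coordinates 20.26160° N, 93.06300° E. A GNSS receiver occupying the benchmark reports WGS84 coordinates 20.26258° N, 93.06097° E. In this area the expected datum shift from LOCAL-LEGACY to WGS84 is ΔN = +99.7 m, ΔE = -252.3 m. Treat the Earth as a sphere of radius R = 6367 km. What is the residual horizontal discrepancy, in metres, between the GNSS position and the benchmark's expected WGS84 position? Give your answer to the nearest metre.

Observed coordinate differences: Δφ = +0.00098°, Δλ = -0.00203°.
Converting to metres (1° lat = 111125 m, cos φ = 0.938121): observed ΔN = 108.9 m, observed ΔE = -211.6 m.
Subtracting the expected shift leaves a residual of 108.9 − (99.7) = 9.2 m north and -211.6 − (-252.3) = 40.7 m east.
Residual distance = √(9.2² + 40.7²) = 41.7 m.

42 m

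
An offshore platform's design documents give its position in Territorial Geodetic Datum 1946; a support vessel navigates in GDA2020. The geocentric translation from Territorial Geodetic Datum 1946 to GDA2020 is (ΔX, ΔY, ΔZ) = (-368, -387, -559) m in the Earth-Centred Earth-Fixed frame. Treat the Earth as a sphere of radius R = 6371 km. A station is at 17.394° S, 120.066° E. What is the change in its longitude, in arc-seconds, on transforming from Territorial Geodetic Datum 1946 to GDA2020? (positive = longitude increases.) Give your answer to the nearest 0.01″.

sin φ = -0.298941, cos φ = 0.954272, sin λ = 0.865449, cos λ = -0.500997.
East component: ΔE = −sin λ·ΔX + cos λ·ΔY = −(0.865449)(-368) + (-0.500997)(-387) = 512.37 m.
1° of latitude spans πR/180 = 111195 m; at latitude φ, 1° of longitude spans that × cos φ = 106110.2 m, so Δλ = 512.37 / 106110.2 × 3600 = 17.383″.

Δλ = 17.38″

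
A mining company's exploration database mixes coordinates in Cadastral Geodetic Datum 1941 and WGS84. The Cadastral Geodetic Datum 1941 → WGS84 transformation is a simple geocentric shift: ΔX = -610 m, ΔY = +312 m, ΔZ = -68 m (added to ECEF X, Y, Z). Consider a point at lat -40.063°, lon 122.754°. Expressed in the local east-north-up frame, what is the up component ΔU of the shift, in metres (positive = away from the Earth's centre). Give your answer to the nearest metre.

At φ = -40.063°, λ = 122.754°: sin φ = -0.643630, cos φ = 0.765337, sin λ = 0.841001, cos λ = -0.541033.
ΔU = cos φ cos λ·ΔX + cos φ sin λ·ΔY + sin φ·ΔZ = (0.765337)(-0.541033)(-610) + (0.765337)(0.841001)(312) + (-0.643630)(-68) = 497.17 m.

ΔU = 497 m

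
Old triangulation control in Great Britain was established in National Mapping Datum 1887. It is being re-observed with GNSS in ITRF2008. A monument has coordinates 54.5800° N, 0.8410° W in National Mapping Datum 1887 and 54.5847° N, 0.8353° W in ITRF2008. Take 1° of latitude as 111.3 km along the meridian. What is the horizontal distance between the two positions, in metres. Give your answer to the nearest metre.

Δφ = 54.5847° − 54.5800° = +0.0047°; Δλ = -0.8353° − -0.8410° = +0.0057°.
ΔN = Δφ × 111300 = 523.1 m; ΔE = Δλ × 111300 × cos(54.5800°) = +0.0057 × 111300 × 0.579566 = 367.7 m.
Distance = √(ΔE² + ΔN²) = √(367.7² + 523.1²) = 639.4 m.

639 m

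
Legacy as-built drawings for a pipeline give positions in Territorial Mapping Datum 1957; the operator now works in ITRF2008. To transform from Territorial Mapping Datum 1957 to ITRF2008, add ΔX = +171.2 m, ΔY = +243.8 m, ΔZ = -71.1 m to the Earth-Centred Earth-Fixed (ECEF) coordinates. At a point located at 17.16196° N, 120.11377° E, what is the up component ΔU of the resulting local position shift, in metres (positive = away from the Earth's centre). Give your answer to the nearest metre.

The local up (radial) axis is (cos φ cos λ, cos φ sin λ, sin φ), giving ΔU = -82.070 + 201.504 − 20.980 = 98.45 m.

ΔU = 98 m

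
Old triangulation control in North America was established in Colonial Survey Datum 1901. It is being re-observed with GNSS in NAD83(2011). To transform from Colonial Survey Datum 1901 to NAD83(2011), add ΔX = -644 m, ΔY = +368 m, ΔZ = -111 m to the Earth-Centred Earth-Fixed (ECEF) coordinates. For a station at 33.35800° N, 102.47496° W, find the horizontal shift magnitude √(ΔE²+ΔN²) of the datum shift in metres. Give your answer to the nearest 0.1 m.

The local east axis at (φ, λ) is (−sin λ, cos λ, 0), so ΔE = −sin(-102.47496°)·(-644) + cos(-102.47496°)·368 = -708.29 m.
The local north axis is (−sin φ cos λ, −sin φ sin λ, cos φ), giving ΔN = -76.494 + 197.574 − 92.713 = 28.37 m.
Horizontal magnitude = √(ΔE² + ΔN²) = √((-708.29)² + 28.37²) = 708.86 m.

708.9 m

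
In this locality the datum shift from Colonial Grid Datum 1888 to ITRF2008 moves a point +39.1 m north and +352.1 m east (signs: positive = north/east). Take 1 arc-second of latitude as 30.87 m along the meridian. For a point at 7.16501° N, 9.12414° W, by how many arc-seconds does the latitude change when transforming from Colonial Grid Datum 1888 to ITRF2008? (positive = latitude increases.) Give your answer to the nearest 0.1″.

Δφ = 1.3″

1″ of latitude = 30.87 m, so Δφ = 39.1 / 30.87 = 1.267″.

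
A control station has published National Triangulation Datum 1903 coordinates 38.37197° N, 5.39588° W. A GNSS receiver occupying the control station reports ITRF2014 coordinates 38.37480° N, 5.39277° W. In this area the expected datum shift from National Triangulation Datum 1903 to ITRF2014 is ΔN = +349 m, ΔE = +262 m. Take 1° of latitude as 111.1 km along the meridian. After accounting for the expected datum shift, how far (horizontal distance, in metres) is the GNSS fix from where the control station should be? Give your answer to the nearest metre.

36 m

Observed coordinate differences: Δφ = +0.00283°, Δλ = +0.00311°.
Converting to metres (1° lat = 111100 m, cos φ = 0.783997): observed ΔN = 314.4 m, observed ΔE = 270.9 m.
Subtracting the expected shift leaves a residual of 314.4 − (349) = -34.6 m north and 270.9 − (262) = 8.9 m east.
Residual distance = √((-34.6)² + 8.9²) = 35.7 m.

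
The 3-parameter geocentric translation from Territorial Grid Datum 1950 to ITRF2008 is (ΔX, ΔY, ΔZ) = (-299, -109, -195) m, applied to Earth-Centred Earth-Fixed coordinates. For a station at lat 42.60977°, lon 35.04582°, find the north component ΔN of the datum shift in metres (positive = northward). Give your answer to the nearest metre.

ΔN = 65 m

At φ = 42.60977°, λ = 35.04582°: sin φ = 0.677001, cos φ = 0.735982, sin λ = 0.574231, cos λ = 0.818693.
ΔN = −sin φ cos λ·ΔX − sin φ sin λ·ΔY + cos φ·ΔZ = −(0.677001)(0.818693)(-299) − (0.677001)(0.574231)(-109) + (0.735982)(-195) = 64.58 m.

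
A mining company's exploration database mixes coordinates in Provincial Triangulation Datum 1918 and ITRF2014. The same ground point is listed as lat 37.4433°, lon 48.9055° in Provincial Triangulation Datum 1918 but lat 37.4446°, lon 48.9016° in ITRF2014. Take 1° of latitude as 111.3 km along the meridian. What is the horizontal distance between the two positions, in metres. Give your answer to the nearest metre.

374 m

Δφ = 37.4446° − 37.4433° = +0.0013°; Δλ = 48.9016° − 48.9055° = -0.0039°.
ΔN = Δφ × 111300 = 144.7 m; ΔE = Δλ × 111300 × cos(37.4433°) = -0.0039 × 111300 × 0.793955 = -344.6 m.
Distance = √(ΔE² + ΔN²) = √((-344.6)² + 144.7²) = 373.8 m.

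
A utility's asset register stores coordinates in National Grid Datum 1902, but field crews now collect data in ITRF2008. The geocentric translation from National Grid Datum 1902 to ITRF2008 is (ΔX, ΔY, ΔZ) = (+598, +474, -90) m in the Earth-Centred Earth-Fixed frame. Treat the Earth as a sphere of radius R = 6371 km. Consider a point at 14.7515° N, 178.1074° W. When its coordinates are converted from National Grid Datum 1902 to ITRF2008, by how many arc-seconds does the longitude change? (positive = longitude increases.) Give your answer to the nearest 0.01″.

sin φ = 0.254627, cos φ = 0.967039, sin λ = -0.033026, cos λ = -0.999454.
East component: ΔE = −sin λ·ΔX + cos λ·ΔY = −(-0.033026)(598) + (-0.999454)(474) = -453.99 m.
1° of latitude spans πR/180 = 111195 m; at latitude φ, 1° of longitude spans that × cos φ = 107529.9 m, so Δλ = -453.99 / 107529.9 × 3600 = -15.199″.

Δλ = -15.20″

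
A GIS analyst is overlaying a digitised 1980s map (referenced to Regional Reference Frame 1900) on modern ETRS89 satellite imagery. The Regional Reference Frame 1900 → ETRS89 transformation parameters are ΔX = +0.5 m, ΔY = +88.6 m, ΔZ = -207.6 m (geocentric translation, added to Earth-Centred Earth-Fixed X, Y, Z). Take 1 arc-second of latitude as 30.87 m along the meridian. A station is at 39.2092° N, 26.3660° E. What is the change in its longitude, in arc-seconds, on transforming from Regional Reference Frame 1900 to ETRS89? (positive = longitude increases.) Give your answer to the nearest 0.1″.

sin φ = 0.632154, cos φ = 0.774843, sin λ = 0.444104, cos λ = 0.895975.
East component: ΔE = −sin λ·ΔX + cos λ·ΔY = −(0.444104)(0.5) + (0.895975)(88.6) = 79.16 m.
1° of latitude spans 3600 × 30.87 = 111132 m; at latitude φ, 1° of longitude spans that × cos φ = 86109.9 m, so Δλ = 79.16 / 86109.9 × 3600 = 3.310″.

Δλ = 3.3″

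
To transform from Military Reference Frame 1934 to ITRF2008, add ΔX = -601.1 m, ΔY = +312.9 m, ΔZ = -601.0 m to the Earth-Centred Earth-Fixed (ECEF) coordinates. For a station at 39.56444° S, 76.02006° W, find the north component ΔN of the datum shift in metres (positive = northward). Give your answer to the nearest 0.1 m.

ΔN = -749.2 m

At φ = -39.56444°, λ = -76.02006°: sin φ = -0.636946, cos φ = 0.770909, sin λ = -0.970380, cos λ = 0.241582.
ΔN = −sin φ cos λ·ΔX − sin φ sin λ·ΔY + cos φ·ΔZ = −(-0.636946)(0.241582)(-601.1) − (-0.636946)(-0.970380)(312.9) + (0.770909)(-601.0) = -749.21 m.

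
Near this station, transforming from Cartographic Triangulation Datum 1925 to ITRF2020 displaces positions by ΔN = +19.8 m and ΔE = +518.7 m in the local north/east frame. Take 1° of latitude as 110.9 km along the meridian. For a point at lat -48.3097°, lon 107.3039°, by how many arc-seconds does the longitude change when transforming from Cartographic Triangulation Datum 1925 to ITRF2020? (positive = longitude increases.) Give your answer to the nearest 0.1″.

Δλ = 25.3″

At latitude -48.3097°, cos φ = 0.665104.
1° of longitude at this latitude = 110.9 × cos φ = 73.76 km, so Δλ = 518.7 / 73760.0 = 0.0070323° = 25.316″.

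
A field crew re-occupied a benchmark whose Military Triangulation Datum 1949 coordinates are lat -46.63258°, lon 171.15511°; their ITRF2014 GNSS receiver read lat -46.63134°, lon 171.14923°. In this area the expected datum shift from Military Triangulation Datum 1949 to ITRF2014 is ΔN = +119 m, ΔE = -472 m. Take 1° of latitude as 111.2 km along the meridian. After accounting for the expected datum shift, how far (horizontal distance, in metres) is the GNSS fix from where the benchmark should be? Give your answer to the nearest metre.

30 m

Observed coordinate differences: Δφ = +0.00124°, Δλ = -0.00588°.
Converting to metres (1° lat = 111200 m, cos φ = 0.686674): observed ΔN = 137.9 m, observed ΔE = -449.0 m.
Subtracting the expected shift leaves a residual of 137.9 − (119) = 18.9 m north and -449.0 − (-472) = 23.0 m east.
Residual distance = √(18.9² + 23.0²) = 29.8 m.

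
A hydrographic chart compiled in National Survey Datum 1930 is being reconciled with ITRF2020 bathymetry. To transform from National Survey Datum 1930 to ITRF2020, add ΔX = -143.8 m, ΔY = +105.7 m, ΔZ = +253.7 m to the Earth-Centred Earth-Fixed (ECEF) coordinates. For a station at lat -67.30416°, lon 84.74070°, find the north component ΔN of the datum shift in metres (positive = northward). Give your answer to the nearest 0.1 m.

The local north axis is (−sin φ cos λ, −sin φ sin λ, cos φ), giving ΔN = -12.161 + 97.105 + 97.887 = 182.83 m.

ΔN = 182.8 m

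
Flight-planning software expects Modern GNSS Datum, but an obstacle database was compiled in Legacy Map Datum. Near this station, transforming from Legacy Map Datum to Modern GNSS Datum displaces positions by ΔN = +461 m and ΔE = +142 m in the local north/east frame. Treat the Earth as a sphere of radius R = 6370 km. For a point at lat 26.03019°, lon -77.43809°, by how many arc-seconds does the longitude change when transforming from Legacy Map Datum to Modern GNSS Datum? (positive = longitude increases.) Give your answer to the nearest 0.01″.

At latitude 26.03019°, cos φ = 0.898563.
One radian of longitude at latitude φ spans R cos φ, so Δλ = ΔE / (R cos φ) = 142.0 / (6370000 × 0.898563) = 2.4808e-05 rad = 5.117″.

Δλ = 5.12″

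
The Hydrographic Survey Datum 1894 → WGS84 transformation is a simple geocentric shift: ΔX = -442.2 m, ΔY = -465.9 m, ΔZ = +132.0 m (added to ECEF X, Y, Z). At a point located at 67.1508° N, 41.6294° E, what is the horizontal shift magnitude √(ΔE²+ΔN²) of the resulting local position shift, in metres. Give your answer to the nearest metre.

643 m

At φ = 67.1508°, λ = 41.6294°: sin φ = 0.921530, cos φ = 0.388307, sin λ = 0.664310, cos λ = 0.747457.
ΔE = −sin λ·ΔX + cos λ·ΔY = −(0.664310)·(-442.2) + (0.747457)·(-465.9) = -54.48 m.
ΔN = −sin φ cos λ·ΔX − sin φ sin λ·ΔY + cos φ·ΔZ = −(0.921530)(0.747457)(-442.2) − (0.921530)(0.664310)(-465.9) + (0.388307)(132.0) = 641.06 m.
Horizontal magnitude = √(ΔE² + ΔN²) = √((-54.48)² + 641.06²) = 643.37 m.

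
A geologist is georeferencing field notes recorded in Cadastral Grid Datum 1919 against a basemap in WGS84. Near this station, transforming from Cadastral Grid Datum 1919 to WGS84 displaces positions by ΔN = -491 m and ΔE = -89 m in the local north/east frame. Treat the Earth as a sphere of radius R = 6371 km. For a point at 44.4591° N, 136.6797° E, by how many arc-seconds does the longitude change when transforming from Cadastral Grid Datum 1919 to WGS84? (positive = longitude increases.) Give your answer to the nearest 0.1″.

At latitude 44.4591°, cos φ = 0.713751.
One radian of longitude at latitude φ spans R cos φ, so Δλ = ΔE / (R cos φ) = -89.0 / (6371000 × 0.713751) = -1.9572e-05 rad = -4.037″.

Δλ = -4.0″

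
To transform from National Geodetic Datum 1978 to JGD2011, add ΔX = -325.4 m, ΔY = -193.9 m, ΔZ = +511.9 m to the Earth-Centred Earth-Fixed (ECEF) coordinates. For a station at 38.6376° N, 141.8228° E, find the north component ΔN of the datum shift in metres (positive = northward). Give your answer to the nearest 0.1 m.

ΔN = 315.0 m

The local north axis is (−sin φ cos λ, −sin φ sin λ, cos φ), giving ΔN = -159.718 + 74.833 + 399.851 = 314.97 m.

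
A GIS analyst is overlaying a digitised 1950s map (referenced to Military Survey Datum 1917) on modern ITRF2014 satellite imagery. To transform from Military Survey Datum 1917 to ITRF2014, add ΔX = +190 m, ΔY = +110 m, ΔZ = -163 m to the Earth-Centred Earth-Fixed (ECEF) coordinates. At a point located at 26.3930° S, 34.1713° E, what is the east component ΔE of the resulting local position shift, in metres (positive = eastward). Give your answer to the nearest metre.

At φ = -26.3930°, λ = 34.1713°: sin φ = -0.444526, cos φ = 0.895766, sin λ = 0.561669, cos λ = 0.827362.
ΔE = −sin λ·ΔX + cos λ·ΔY = −(0.561669)·(190) + (0.827362)·(110) = -15.71 m.

ΔE = -16 m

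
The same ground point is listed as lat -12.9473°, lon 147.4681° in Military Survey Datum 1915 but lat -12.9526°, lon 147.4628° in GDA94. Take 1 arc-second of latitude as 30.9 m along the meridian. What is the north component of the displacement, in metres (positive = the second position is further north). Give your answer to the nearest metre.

ΔN = -590 m

Δφ = -12.9526° − -12.9473° = -0.0053°; Δλ = 147.4628° − 147.4681° = -0.0053°.
1° of latitude = 3600 × 30.90 = 111240 m.
ΔN = Δφ × 111240 = -589.6 m; ΔE = Δλ × 111240 × cos(-12.9473°) = -0.0053 × 111240 × 0.974577 = -574.6 m.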